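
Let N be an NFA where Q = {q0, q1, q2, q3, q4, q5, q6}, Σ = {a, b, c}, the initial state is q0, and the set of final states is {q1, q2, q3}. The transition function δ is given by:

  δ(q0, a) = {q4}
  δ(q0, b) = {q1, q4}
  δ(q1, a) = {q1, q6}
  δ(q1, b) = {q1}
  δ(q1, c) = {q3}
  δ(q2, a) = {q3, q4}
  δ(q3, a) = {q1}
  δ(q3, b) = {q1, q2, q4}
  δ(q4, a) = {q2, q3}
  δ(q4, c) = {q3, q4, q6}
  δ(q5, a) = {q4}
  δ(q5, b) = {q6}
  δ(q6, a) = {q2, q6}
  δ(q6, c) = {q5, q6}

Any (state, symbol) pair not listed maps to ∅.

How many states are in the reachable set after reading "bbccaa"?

0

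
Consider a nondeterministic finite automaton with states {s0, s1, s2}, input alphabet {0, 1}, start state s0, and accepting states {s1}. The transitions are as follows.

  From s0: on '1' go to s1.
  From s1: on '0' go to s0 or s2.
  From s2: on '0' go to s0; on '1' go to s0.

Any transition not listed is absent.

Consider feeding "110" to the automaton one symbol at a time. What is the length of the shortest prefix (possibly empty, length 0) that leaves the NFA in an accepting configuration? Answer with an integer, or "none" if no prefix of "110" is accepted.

1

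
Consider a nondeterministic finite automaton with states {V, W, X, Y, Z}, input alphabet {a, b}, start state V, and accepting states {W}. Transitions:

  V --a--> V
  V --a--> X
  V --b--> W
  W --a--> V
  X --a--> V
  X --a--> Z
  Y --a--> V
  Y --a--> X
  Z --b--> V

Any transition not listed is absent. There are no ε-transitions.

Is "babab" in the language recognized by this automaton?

Start in {V}.
Read 'b': {V} → {W}.
Read 'a': {W} → {V}.
Read 'b': {V} → {W}.
Read 'a': {W} → {V}.
Read 'b': {V} → {W}.
The final set {W} contains the accepting state W.

Yes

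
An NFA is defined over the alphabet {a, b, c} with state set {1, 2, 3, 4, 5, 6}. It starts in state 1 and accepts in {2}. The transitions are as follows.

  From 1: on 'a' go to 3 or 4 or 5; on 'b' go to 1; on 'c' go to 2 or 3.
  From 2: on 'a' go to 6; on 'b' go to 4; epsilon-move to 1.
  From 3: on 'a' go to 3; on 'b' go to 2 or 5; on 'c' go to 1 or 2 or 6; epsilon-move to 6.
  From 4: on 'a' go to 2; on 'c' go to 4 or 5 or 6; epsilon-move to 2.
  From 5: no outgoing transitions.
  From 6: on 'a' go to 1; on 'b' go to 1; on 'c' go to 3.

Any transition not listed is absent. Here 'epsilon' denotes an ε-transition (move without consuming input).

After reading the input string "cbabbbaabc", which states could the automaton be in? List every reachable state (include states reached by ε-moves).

Start in {1}.
Read 'c': {1} → {1, 2, 3, 6}.
Read 'b': {1, 2, 3, 6} → {1, 2, 4, 5}.
Read 'a': {1, 2, 4, 5} → {1, 2, 3, 4, 5, 6}.
Read 'b': {1, 2, 3, 4, 5, 6} → {1, 2, 4, 5}.
Read 'b': {1, 2, 4, 5} → {1, 2, 4}.
Read 'b': {1, 2, 4} → {1, 2, 4}.
Read 'a': {1, 2, 4} → {1, 2, 3, 4, 5, 6}.
Read 'a': {1, 2, 3, 4, 5, 6} → {1, 2, 3, 4, 5, 6}.
Read 'b': {1, 2, 3, 4, 5, 6} → {1, 2, 4, 5}.
Read 'c': {1, 2, 4, 5} → {1, 2, 3, 4, 5, 6}.

{1, 2, 3, 4, 5, 6}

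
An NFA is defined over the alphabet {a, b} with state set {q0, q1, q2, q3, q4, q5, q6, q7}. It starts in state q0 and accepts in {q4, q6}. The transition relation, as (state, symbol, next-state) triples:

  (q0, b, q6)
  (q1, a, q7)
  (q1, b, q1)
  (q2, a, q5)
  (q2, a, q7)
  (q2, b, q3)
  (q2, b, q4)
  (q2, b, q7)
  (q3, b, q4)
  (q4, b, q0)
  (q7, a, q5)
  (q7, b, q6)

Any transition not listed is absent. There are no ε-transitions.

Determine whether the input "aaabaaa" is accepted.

No

Start in {q0}.
Read 'a': q0→∅; now ∅.
The set is empty and remains empty for the remaining 6 symbols.
The final set ∅ contains no accepting state.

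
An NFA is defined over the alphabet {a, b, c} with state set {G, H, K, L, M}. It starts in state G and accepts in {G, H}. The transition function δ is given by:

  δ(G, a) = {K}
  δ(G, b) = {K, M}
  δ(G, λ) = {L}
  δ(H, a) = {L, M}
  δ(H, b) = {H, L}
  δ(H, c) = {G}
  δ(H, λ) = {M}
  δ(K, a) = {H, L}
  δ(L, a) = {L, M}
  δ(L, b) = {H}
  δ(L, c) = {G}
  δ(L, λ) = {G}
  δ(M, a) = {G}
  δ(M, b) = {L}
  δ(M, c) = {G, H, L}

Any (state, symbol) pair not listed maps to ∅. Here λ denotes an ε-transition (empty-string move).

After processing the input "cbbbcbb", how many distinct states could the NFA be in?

5

Start: ε-closure({G}) = {G, L}.
Read 'c': G→∅, L→{G}; union {G}; ε-closure = {G, L}.
Read 'b': G→{K, M}, L→{H}; now {H, K, M}.
Read 'b': H→{H, L}, K→∅, M→{L}; union {H, L}; ε-closure = {G, H, L, M}.
Read 'b': G→{K, M}, H→{H, L}, L→{H}, M→{L}; union {H, K, L, M}; ε-closure = {G, H, K, L, M}.
Read 'c': G→∅, H→{G}, K→∅, L→{G}, M→{G, H, L}; union {G, H, L}; ε-closure = {G, H, L, M}.
Read 'b': G→{K, M}, H→{H, L}, L→{H}, M→{L}; union {H, K, L, M}; ε-closure = {G, H, K, L, M}.
Read 'b': G→{K, M}, H→{H, L}, K→∅, L→{H}, M→{L}; union {H, K, L, M}; ε-closure = {G, H, K, L, M}.
That set has 5 states.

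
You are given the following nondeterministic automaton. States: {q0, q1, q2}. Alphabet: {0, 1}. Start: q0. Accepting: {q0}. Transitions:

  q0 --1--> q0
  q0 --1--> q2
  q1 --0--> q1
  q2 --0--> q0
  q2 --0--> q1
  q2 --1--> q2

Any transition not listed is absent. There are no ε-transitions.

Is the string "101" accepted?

Yes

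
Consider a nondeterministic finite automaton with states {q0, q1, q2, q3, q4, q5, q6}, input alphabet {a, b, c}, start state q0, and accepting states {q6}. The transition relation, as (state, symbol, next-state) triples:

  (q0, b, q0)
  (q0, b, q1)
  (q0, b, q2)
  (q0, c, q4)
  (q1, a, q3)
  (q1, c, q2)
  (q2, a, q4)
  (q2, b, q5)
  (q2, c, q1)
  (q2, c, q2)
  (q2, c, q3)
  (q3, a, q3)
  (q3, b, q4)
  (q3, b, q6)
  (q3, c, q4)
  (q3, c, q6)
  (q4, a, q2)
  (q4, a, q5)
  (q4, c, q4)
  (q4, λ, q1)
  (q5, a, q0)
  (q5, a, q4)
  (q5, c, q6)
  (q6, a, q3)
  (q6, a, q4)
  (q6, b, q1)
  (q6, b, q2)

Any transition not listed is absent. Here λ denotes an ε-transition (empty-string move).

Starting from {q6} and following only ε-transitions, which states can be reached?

{q6}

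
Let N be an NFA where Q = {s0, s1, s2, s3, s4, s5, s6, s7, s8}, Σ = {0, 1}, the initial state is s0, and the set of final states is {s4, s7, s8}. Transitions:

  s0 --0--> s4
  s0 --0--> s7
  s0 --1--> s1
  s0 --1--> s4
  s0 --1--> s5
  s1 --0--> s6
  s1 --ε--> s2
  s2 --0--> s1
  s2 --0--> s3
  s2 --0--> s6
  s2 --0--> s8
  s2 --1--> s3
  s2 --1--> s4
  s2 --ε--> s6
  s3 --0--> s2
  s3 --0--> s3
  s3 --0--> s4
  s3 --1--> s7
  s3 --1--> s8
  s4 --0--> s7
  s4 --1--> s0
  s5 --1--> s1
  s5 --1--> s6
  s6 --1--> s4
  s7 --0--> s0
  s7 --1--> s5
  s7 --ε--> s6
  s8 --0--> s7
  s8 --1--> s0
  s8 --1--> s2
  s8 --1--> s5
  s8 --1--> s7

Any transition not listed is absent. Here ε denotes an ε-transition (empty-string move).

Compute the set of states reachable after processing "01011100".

Start in {s0}.
Read '0': {s0} → {s4, s6, s7}.
Read '1': {s4, s6, s7} → {s0, s4, s5}.
Read '0': {s0, s4, s5} → {s4, s6, s7}.
Read '1': {s4, s6, s7} → {s0, s4, s5}.
Read '1': {s0, s4, s5} → {s0, s1, s2, s4, s5, s6}.
Read '1': {s0, s1, s2, s4, s5, s6} → {s0, s1, s2, s3, s4, s5, s6}.
Read '0': {s0, s1, s2, s3, s4, s5, s6} → {s1, s2, s3, s4, s6, s7, s8}.
Read '0': {s1, s2, s3, s4, s6, s7, s8} → {s0, s1, s2, s3, s4, s6, s7, s8}.

{s0, s1, s2, s3, s4, s6, s7, s8}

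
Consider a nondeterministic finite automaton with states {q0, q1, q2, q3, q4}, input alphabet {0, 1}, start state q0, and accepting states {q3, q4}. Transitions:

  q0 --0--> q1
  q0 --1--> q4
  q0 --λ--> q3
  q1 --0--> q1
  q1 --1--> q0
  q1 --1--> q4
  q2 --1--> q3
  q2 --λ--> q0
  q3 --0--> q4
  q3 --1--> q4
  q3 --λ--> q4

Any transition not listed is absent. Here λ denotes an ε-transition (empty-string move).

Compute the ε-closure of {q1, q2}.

Begin with {q1, q2}.
ε-move q2 → q0; add q0.
ε-move q0 → q3; add q3.
ε-move q3 → q4; add q4.

{q0, q1, q2, q3, q4}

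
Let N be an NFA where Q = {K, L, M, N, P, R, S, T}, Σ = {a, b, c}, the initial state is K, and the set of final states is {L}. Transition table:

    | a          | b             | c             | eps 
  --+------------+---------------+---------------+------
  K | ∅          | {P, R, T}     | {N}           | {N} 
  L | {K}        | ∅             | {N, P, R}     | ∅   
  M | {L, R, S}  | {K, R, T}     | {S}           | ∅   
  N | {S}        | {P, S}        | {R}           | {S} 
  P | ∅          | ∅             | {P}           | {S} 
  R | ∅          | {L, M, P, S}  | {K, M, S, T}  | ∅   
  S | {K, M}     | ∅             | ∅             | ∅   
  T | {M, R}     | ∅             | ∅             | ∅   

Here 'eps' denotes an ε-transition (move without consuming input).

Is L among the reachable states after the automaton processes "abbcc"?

No

Start: ε-closure({K}) = {K, N, S}.
Read 'a': {K, N, S} → {K, M, N, S}.
Read 'b': {K, M, N, S} → {K, N, P, R, S, T}.
Read 'b': {K, N, P, R, S, T} → {L, M, P, R, S, T}.
Read 'c': {L, M, P, R, S, T} → {K, M, N, P, R, S, T}.
Read 'c': {K, M, N, P, R, S, T} → {K, M, N, P, R, S, T}.
State L is not in {K, M, N, P, R, S, T}.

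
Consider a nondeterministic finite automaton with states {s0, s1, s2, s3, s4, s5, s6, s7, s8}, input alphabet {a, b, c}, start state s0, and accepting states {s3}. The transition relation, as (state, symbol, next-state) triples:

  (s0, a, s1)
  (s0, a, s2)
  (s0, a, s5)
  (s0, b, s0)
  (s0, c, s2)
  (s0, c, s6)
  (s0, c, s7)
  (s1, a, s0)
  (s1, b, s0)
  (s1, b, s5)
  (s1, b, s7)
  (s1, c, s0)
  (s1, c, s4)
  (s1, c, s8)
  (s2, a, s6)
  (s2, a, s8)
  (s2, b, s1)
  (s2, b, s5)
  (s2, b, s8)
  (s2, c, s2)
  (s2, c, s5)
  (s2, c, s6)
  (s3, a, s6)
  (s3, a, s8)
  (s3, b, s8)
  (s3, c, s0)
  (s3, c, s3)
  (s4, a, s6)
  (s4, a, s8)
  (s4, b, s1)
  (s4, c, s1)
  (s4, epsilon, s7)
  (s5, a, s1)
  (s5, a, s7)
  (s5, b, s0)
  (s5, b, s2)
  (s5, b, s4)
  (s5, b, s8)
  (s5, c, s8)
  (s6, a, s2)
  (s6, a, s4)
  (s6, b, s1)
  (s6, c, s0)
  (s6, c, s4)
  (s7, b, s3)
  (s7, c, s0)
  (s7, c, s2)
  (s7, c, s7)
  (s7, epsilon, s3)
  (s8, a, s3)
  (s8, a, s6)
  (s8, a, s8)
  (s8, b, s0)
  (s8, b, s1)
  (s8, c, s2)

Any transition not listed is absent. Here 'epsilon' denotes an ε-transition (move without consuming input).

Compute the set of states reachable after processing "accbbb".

{s0, s1, s2, s3, s4, s5, s7, s8}

Start in {s0}.
Read 'a': {s0} → {s1, s2, s5}.
Read 'c': {s1, s2, s5} → {s0, s2, s3, s4, s5, s6, s7, s8}.
Read 'c': {s0, s2, s3, s4, s5, s6, s7, s8} → {s0, s1, s2, s3, s4, s5, s6, s7, s8}.
Read 'b': {s0, s1, s2, s3, s4, s5, s6, s7, s8} → {s0, s1, s2, s3, s4, s5, s7, s8}.
Read 'b': {s0, s1, s2, s3, s4, s5, s7, s8} → {s0, s1, s2, s3, s4, s5, s7, s8}.
Read 'b': {s0, s1, s2, s3, s4, s5, s7, s8} → {s0, s1, s2, s3, s4, s5, s7, s8}.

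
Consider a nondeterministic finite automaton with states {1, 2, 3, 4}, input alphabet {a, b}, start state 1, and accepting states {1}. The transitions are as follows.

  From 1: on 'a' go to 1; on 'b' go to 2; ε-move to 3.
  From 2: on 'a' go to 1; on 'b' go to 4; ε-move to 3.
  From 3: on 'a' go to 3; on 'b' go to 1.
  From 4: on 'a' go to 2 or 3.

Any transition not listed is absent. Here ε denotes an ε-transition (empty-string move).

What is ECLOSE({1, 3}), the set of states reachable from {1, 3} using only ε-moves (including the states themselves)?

{1, 3}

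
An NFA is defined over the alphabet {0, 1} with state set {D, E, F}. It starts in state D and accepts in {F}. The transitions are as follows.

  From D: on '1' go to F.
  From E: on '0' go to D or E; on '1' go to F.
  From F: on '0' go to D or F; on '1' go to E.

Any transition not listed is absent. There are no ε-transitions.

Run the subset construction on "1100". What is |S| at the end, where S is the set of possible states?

2

Start in {D}.
Read '1': {D} → {F}.
Read '1': {F} → {E}.
Read '0': {E} → {D, E}.
Read '0': {D, E} → {D, E}.
That set has 2 states.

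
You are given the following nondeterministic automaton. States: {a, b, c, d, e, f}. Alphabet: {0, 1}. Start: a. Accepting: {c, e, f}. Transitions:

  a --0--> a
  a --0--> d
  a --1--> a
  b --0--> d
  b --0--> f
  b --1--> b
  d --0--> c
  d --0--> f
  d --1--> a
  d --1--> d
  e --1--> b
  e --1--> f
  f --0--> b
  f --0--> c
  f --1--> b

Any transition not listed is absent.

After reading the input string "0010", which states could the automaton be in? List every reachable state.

Start in {a}.
Read '0': a→{a, d}; now {a, d}.
Read '0': a→{a, d}, d→{c, f}; now {a, c, d, f}.
Read '1': a→{a}, c→∅, d→{a, d}, f→{b}; now {a, b, d}.
Read '0': a→{a, d}, b→{d, f}, d→{c, f}; now {a, c, d, f}.

{a, c, d, f}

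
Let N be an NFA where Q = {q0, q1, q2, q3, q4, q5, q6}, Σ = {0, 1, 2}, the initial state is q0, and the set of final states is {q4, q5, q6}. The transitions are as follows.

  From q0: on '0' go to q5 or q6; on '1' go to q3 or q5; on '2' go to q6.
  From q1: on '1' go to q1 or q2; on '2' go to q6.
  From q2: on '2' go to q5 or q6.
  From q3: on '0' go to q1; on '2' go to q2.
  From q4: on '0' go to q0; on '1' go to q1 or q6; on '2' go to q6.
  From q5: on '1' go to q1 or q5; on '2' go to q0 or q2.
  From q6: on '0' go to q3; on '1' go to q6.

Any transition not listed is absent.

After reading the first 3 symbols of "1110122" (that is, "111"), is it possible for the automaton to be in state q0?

Start in {q0}.
Read '1': q0→{q3, q5}; now {q3, q5}.
Read '1': q3→∅, q5→{q1, q5}; now {q1, q5}.
Read '1': q1→{q1, q2}, q5→{q1, q5}; now {q1, q2, q5}.
State q0 is not in {q1, q2, q5}.

No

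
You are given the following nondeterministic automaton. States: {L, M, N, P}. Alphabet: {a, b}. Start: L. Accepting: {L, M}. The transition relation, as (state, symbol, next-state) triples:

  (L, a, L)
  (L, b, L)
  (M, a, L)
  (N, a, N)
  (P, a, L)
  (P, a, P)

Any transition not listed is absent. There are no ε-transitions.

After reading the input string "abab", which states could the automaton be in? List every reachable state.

{L}

Start in {L}.
Read 'a': {L} → {L}.
Read 'b': {L} → {L}.
Read 'a': {L} → {L}.
Read 'b': {L} → {L}.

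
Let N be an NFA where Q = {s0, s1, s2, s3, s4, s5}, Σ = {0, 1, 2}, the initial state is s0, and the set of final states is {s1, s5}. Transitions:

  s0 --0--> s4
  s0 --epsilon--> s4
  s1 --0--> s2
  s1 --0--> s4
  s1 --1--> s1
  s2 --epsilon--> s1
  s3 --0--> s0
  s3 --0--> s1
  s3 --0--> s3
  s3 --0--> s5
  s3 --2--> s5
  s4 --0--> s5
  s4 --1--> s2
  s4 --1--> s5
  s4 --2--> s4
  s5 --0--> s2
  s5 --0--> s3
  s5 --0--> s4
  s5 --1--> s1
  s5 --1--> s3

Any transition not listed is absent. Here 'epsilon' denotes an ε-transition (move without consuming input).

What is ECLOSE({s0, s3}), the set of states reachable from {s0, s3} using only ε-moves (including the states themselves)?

{s0, s3, s4}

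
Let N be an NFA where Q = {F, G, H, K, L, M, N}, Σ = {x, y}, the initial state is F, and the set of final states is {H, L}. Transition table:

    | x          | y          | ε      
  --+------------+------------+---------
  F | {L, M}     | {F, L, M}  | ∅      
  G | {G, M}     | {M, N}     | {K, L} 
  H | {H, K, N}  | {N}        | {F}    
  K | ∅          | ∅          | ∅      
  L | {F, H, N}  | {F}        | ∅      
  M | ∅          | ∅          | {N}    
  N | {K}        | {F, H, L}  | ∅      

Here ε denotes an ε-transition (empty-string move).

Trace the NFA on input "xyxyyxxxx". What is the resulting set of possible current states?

Start in {F}.
Read 'x': F→{L, M}; union {L, M}; ε-closure = {L, M, N}.
Read 'y': L→{F}, M→∅, N→{F, H, L}; now {F, H, L}.
Read 'x': F→{L, M}, H→{H, K, N}, L→{F, H, N}; now {F, H, K, L, M, N}.
Read 'y': F→{F, L, M}, H→{N}, K→∅, L→{F}, M→∅, N→{F, H, L}; now {F, H, L, M, N}.
Read 'y': F→{F, L, M}, H→{N}, L→{F}, M→∅, N→{F, H, L}; now {F, H, L, M, N}.
Read 'x': F→{L, M}, H→{H, K, N}, L→{F, H, N}, M→∅, N→{K}; now {F, H, K, L, M, N}.
Read 'x': F→{L, M}, H→{H, K, N}, K→∅, L→{F, H, N}, M→∅, N→{K}; now {F, H, K, L, M, N}.
Read 'x': F→{L, M}, H→{H, K, N}, K→∅, L→{F, H, N}, M→∅, N→{K}; now {F, H, K, L, M, N}.
Read 'x': F→{L, M}, H→{H, K, N}, K→∅, L→{F, H, N}, M→∅, N→{K}; now {F, H, K, L, M, N}.

{F, H, K, L, M, N}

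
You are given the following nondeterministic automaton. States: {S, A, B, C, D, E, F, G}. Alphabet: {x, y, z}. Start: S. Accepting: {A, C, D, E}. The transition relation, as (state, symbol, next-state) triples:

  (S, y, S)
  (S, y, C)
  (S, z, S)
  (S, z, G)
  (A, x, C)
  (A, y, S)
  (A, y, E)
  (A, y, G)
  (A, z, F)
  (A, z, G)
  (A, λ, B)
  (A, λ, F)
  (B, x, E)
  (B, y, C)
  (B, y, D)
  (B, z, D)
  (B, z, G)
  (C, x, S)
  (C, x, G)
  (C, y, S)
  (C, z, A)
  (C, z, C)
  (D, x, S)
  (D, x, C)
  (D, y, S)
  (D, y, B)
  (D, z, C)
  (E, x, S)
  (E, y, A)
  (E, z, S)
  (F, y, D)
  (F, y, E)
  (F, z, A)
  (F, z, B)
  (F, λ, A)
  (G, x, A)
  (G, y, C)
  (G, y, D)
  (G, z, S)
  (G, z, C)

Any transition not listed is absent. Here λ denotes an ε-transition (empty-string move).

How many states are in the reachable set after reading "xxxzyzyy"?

0

Start in {S}.
Read 'x': {S} → ∅.
The set is empty and remains empty for the remaining 7 symbols.
That set has 0 states.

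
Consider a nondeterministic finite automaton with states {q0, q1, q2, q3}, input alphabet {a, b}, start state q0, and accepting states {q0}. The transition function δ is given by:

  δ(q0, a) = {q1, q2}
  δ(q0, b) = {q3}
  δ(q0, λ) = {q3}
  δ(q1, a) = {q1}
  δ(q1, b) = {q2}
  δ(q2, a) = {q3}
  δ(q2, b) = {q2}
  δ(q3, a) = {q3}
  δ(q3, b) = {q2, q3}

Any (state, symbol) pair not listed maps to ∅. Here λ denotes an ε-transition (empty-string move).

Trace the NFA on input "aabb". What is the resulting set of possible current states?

{q2, q3}

Start: ε-closure({q0}) = {q0, q3}.
Read 'a': {q0, q3} → {q1, q2, q3}.
Read 'a': {q1, q2, q3} → {q1, q3}.
Read 'b': {q1, q3} → {q2, q3}.
Read 'b': {q2, q3} → {q2, q3}.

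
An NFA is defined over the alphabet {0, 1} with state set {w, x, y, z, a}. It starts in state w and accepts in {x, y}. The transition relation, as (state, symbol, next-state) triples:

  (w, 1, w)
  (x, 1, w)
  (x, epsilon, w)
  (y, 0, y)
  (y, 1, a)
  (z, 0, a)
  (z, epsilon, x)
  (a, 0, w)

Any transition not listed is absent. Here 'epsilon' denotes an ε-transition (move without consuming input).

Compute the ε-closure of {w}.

{w}

Begin with {w}.
No ε-moves leave this set, so the closure equals the set itself.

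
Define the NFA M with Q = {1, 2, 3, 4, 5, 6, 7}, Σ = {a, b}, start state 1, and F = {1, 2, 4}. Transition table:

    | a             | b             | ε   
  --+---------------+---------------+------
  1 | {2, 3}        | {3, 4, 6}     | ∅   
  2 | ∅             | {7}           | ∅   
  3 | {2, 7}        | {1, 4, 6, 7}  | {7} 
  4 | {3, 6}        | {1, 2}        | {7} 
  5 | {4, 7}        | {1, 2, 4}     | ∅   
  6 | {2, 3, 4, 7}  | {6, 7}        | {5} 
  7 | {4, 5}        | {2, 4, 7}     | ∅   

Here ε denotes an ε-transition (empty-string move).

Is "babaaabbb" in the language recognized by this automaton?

Yes

Start in {1}.
Read 'b': {1} → {3, 4, 5, 6, 7}.
Read 'a': {3, 4, 5, 6, 7} → {2, 3, 4, 5, 6, 7}.
Read 'b': {2, 3, 4, 5, 6, 7} → {1, 2, 4, 5, 6, 7}.
Read 'a': {1, 2, 4, 5, 6, 7} → {2, 3, 4, 5, 6, 7}.
Read 'a': {2, 3, 4, 5, 6, 7} → {2, 3, 4, 5, 6, 7}.
Read 'a': {2, 3, 4, 5, 6, 7} → {2, 3, 4, 5, 6, 7}.
Read 'b': {2, 3, 4, 5, 6, 7} → {1, 2, 4, 5, 6, 7}.
Read 'b': {1, 2, 4, 5, 6, 7} → {1, 2, 3, 4, 5, 6, 7}.
Read 'b': {1, 2, 3, 4, 5, 6, 7} → {1, 2, 3, 4, 5, 6, 7}.
The final set {1, 2, 3, 4, 5, 6, 7} contains the accepting states 1, 2, 4.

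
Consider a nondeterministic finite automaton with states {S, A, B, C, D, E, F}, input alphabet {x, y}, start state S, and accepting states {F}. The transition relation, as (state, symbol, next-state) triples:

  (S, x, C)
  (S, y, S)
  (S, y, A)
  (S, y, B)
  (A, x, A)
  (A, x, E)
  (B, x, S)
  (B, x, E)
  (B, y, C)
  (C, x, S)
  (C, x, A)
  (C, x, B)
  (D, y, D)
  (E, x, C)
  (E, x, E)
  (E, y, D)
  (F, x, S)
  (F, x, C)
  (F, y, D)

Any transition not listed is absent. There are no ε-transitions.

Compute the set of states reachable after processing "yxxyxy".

Start in {S}.
Read 'y': {S} → {S, A, B}.
Read 'x': {S, A, B} → {S, A, C, E}.
Read 'x': {S, A, C, E} → {S, A, B, C, E}.
Read 'y': {S, A, B, C, E} → {S, A, B, C, D}.
Read 'x': {S, A, B, C, D} → {S, A, B, C, E}.
Read 'y': {S, A, B, C, E} → {S, A, B, C, D}.

{S, A, B, C, D}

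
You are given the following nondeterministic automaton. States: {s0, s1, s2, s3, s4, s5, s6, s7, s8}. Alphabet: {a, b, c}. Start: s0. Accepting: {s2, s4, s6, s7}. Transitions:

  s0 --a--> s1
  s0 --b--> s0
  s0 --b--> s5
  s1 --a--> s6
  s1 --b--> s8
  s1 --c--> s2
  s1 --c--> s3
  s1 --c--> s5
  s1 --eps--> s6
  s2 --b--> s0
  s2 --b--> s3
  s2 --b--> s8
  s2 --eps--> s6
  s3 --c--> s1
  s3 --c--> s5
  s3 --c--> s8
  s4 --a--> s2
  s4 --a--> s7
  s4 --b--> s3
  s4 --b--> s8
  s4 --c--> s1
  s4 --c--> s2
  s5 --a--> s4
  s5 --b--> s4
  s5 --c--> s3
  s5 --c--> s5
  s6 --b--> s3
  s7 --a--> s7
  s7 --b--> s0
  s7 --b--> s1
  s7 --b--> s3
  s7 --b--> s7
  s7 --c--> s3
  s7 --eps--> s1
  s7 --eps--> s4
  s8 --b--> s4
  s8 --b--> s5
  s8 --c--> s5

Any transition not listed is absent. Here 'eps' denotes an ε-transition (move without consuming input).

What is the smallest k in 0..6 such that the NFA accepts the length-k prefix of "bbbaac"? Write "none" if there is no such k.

Start in {s0}.
Read 'b': {s0} → {s0, s5}.
Read 'b': {s0, s5} → {s0, s4, s5}.
None of the earlier sets intersect F, but {s0, s4, s5} does.

2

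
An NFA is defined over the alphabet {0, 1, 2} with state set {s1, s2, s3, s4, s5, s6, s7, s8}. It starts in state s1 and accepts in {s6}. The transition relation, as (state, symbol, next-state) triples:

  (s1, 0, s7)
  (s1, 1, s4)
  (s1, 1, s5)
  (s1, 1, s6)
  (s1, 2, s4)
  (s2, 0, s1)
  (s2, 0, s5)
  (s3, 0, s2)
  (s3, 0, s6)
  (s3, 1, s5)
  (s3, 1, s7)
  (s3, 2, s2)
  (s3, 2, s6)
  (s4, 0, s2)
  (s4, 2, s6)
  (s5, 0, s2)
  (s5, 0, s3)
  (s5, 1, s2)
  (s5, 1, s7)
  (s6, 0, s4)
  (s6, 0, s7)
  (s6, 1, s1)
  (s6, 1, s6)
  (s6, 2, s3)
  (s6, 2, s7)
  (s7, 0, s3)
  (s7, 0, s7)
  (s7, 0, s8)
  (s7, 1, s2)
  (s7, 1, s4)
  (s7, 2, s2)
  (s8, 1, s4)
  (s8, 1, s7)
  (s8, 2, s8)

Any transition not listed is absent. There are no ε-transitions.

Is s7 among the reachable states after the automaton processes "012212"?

Start in {s1}.
Read '0': {s1} → {s7}.
Read '1': {s7} → {s2, s4}.
Read '2': {s2, s4} → {s6}.
Read '2': {s6} → {s3, s7}.
Read '1': {s3, s7} → {s2, s4, s5, s7}.
Read '2': {s2, s4, s5, s7} → {s2, s6}.
State s7 is not in {s2, s6}.

No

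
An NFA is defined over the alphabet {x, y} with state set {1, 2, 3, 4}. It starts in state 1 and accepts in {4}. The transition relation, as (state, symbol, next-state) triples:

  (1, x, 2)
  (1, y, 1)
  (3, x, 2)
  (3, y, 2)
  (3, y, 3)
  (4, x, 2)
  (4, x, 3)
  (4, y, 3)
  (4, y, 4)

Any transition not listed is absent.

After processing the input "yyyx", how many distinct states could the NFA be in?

1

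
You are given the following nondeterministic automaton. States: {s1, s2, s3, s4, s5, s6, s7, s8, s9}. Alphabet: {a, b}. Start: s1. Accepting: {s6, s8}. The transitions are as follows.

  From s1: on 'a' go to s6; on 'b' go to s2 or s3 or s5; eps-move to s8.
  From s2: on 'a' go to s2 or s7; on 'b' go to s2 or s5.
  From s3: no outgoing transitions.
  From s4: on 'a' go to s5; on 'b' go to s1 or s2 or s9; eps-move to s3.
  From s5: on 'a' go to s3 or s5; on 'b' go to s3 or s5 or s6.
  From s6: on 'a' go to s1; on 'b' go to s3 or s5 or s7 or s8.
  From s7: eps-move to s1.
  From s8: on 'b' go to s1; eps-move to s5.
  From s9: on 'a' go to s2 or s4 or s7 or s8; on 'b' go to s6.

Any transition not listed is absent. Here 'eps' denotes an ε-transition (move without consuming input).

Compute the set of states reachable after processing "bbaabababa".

Start: ε-closure({s1}) = {s1, s5, s8}.
Read 'b': s1→{s2, s3, s5}, s5→{s3, s5, s6}, s8→{s1}; union {s1, s2, s3, s5, s6}; ε-closure = {s1, s2, s3, s5, s6, s8}.
Read 'b': s1→{s2, s3, s5}, s2→{s2, s5}, s3→∅, s5→{s3, s5, s6}, s6→{s3, s5, s7, s8}, s8→{s1}; now {s1, s2, s3, s5, s6, s7, s8}.
Read 'a': s1→{s6}, s2→{s2, s7}, s3→∅, s5→{s3, s5}, s6→{s1}, s7→∅, s8→∅; union {s1, s2, s3, s5, s6, s7}; ε-closure = {s1, s2, s3, s5, s6, s7, s8}.
Read 'a': s1→{s6}, s2→{s2, s7}, s3→∅, s5→{s3, s5}, s6→{s1}, s7→∅, s8→∅; union {s1, s2, s3, s5, s6, s7}; ε-closure = {s1, s2, s3, s5, s6, s7, s8}.
Read 'b': s1→{s2, s3, s5}, s2→{s2, s5}, s3→∅, s5→{s3, s5, s6}, s6→{s3, s5, s7, s8}, s7→∅, s8→{s1}; now {s1, s2, s3, s5, s6, s7, s8}.
Read 'a': s1→{s6}, s2→{s2, s7}, s3→∅, s5→{s3, s5}, s6→{s1}, s7→∅, s8→∅; union {s1, s2, s3, s5, s6, s7}; ε-closure = {s1, s2, s3, s5, s6, s7, s8}.
Read 'b': s1→{s2, s3, s5}, s2→{s2, s5}, s3→∅, s5→{s3, s5, s6}, s6→{s3, s5, s7, s8}, s7→∅, s8→{s1}; now {s1, s2, s3, s5, s6, s7, s8}.
Read 'a': s1→{s6}, s2→{s2, s7}, s3→∅, s5→{s3, s5}, s6→{s1}, s7→∅, s8→∅; union {s1, s2, s3, s5, s6, s7}; ε-closure = {s1, s2, s3, s5, s6, s7, s8}.
Read 'b': s1→{s2, s3, s5}, s2→{s2, s5}, s3→∅, s5→{s3, s5, s6}, s6→{s3, s5, s7, s8}, s7→∅, s8→{s1}; now {s1, s2, s3, s5, s6, s7, s8}.
Read 'a': s1→{s6}, s2→{s2, s7}, s3→∅, s5→{s3, s5}, s6→{s1}, s7→∅, s8→∅; union {s1, s2, s3, s5, s6, s7}; ε-closure = {s1, s2, s3, s5, s6, s7, s8}.

{s1, s2, s3, s5, s6, s7, s8}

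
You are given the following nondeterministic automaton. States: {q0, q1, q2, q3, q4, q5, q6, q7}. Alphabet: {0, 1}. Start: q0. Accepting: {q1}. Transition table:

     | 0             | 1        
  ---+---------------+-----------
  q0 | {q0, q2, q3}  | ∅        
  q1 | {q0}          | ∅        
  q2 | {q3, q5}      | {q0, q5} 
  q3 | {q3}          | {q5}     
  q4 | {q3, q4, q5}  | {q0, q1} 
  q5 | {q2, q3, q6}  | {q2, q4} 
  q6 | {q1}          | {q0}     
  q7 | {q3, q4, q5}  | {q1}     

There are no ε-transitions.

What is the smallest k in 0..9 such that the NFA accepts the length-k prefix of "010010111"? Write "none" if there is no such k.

Start in {q0}.
Read '0': q0→{q0, q2, q3}; now {q0, q2, q3}.
Read '1': q0→∅, q2→{q0, q5}, q3→{q5}; now {q0, q5}.
Read '0': q0→{q0, q2, q3}, q5→{q2, q3, q6}; now {q0, q2, q3, q6}.
Read '0': q0→{q0, q2, q3}, q2→{q3, q5}, q3→{q3}, q6→{q1}; now {q0, q1, q2, q3, q5}.
None of the earlier sets intersect F, but {q0, q1, q2, q3, q5} does.

4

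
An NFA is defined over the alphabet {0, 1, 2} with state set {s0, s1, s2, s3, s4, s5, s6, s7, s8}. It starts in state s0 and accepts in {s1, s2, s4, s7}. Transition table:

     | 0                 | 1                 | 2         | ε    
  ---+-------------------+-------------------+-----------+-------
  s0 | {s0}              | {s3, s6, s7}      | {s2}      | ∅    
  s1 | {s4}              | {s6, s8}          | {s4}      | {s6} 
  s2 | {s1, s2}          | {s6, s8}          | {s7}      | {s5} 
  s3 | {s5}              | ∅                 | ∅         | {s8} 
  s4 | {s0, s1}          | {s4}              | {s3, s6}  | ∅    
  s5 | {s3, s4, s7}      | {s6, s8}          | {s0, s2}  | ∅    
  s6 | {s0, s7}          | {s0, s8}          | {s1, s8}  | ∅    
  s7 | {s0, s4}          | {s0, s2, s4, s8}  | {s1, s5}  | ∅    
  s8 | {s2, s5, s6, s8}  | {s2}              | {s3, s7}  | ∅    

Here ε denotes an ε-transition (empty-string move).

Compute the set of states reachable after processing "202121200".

{s0, s1, s2, s3, s4, s5, s6, s7, s8}

Start in {s0}.
Read '2': {s0} → {s2, s5}.
Read '0': {s2, s5} → {s1, s2, s3, s4, s5, s6, s7, s8}.
Read '2': {s1, s2, s3, s4, s5, s6, s7, s8} → {s0, s1, s2, s3, s4, s5, s6, s7, s8}.
Read '1': {s0, s1, s2, s3, s4, s5, s6, s7, s8} → {s0, s2, s3, s4, s5, s6, s7, s8}.
Read '2': {s0, s2, s3, s4, s5, s6, s7, s8} → {s0, s1, s2, s3, s5, s6, s7, s8}.
Read '1': {s0, s1, s2, s3, s5, s6, s7, s8} → {s0, s2, s3, s4, s5, s6, s7, s8}.
Read '2': {s0, s2, s3, s4, s5, s6, s7, s8} → {s0, s1, s2, s3, s5, s6, s7, s8}.
Read '0': {s0, s1, s2, s3, s5, s6, s7, s8} → {s0, s1, s2, s3, s4, s5, s6, s7, s8}.
Read '0': {s0, s1, s2, s3, s4, s5, s6, s7, s8} → {s0, s1, s2, s3, s4, s5, s6, s7, s8}.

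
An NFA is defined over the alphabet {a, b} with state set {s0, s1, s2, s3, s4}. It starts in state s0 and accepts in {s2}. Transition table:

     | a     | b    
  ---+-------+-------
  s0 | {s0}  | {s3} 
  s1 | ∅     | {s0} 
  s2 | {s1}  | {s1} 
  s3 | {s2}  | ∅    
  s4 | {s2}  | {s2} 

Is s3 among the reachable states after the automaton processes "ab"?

Yes

Start in {s0}.
Read 'a': s0→{s0}; now {s0}.
Read 'b': s0→{s3}; now {s3}.
State s3 is in {s3}.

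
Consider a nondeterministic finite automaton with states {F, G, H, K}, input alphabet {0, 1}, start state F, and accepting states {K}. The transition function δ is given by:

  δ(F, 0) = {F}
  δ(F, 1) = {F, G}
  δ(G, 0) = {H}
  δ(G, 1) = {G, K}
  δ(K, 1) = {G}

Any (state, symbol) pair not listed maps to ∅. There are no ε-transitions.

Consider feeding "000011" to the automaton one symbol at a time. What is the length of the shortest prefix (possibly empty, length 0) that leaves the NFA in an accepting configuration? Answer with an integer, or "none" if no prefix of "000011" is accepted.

Start in {F}.
Read '0': {F} → {F}.
Read '0': {F} → {F}.
Read '0': {F} → {F}.
Read '0': {F} → {F}.
Read '1': {F} → {F, G}.
Read '1': {F, G} → {F, G, K}.
None of the earlier sets intersect F, but {F, G, K} does.

6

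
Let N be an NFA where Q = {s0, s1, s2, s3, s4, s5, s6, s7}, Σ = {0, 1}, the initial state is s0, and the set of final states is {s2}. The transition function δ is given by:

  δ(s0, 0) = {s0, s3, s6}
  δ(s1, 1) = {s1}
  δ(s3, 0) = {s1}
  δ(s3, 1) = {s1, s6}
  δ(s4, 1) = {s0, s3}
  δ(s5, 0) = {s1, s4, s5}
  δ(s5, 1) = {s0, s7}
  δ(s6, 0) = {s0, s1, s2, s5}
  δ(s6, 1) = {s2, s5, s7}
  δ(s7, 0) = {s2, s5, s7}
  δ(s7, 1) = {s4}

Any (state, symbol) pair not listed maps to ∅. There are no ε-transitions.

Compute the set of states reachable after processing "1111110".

Start in {s0}.
Read '1': {s0} → ∅.
The set is empty and remains empty for the remaining 6 symbols.

∅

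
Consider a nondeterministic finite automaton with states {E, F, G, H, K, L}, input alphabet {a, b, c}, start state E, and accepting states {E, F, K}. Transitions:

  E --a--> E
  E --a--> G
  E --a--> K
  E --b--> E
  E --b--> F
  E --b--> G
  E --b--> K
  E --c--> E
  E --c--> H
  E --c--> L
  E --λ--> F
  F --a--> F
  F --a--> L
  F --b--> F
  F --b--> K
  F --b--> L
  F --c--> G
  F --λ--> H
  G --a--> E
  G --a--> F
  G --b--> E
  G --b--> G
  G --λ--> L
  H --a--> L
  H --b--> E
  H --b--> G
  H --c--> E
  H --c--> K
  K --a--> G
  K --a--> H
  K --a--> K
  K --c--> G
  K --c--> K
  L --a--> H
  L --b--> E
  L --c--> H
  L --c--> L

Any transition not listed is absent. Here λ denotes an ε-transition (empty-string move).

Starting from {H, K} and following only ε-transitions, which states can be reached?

{H, K}

Begin with {H, K}.
No ε-moves leave this set, so the closure equals the set itself.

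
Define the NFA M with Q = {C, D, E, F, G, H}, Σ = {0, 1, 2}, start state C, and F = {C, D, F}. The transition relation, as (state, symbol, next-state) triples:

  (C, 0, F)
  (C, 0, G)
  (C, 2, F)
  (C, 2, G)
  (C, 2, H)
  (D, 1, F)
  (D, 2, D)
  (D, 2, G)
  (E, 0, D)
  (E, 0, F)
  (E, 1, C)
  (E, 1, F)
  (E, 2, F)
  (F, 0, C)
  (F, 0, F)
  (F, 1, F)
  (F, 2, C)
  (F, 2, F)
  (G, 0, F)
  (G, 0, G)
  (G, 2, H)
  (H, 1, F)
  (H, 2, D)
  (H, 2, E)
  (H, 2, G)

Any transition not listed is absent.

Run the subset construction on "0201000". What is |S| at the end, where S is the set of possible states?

Start in {C}.
Read '0': C→{F, G}; now {F, G}.
Read '2': F→{C, F}, G→{H}; now {C, F, H}.
Read '0': C→{F, G}, F→{C, F}, H→∅; now {C, F, G}.
Read '1': C→∅, F→{F}, G→∅; now {F}.
Read '0': F→{C, F}; now {C, F}.
Read '0': C→{F, G}, F→{C, F}; now {C, F, G}.
Read '0': C→{F, G}, F→{C, F}, G→{F, G}; now {C, F, G}.
That set has 3 states.

3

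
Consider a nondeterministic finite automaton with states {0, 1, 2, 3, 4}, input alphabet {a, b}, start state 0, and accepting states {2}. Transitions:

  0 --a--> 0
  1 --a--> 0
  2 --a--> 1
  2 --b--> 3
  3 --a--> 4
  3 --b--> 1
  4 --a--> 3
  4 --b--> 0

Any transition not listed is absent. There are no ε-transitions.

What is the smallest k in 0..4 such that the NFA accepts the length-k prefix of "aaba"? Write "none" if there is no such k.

Start in {0}.
Read 'a': 0→{0}; now {0}.
Read 'a': 0→{0}; now {0}.
Read 'b': 0→∅; now ∅.
The set is empty and remains empty for the remaining 1 symbol.
No reachable set along the way intersects F.

none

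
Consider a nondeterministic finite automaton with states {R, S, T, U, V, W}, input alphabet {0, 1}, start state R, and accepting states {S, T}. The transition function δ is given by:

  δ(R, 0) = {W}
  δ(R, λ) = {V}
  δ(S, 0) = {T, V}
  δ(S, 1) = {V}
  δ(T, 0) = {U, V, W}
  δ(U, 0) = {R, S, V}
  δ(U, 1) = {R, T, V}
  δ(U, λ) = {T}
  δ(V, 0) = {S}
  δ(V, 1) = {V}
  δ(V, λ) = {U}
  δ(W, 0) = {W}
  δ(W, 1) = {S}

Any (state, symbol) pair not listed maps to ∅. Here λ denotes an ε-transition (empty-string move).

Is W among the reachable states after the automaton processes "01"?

Start: ε-closure({R}) = {R, T, U, V}.
Read '0': R→{W}, T→{U, V, W}, U→{R, S, V}, V→{S}; union {R, S, U, V, W}; ε-closure = {R, S, T, U, V, W}.
Read '1': R→∅, S→{V}, T→∅, U→{R, T, V}, V→{V}, W→{S}; union {R, S, T, V}; ε-closure = {R, S, T, U, V}.
State W is not in {R, S, T, U, V}.

No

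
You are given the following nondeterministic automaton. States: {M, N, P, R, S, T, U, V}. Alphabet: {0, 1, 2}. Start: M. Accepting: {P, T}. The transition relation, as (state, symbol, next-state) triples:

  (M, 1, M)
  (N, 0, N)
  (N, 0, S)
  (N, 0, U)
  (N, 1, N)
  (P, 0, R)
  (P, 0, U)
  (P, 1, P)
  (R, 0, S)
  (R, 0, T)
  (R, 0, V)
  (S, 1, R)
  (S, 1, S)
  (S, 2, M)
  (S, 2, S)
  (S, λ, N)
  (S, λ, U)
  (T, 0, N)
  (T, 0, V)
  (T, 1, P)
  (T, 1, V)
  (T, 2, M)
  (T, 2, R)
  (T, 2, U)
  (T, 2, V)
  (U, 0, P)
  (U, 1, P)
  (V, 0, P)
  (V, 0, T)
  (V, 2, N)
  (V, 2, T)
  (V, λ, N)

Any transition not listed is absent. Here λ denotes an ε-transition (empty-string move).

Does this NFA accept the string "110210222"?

No

Start in {M}.
Read '1': {M} → {M}.
Read '1': {M} → {M}.
Read '0': {M} → ∅.
The set is empty and remains empty for the remaining 6 symbols.
The final set ∅ contains no accepting state.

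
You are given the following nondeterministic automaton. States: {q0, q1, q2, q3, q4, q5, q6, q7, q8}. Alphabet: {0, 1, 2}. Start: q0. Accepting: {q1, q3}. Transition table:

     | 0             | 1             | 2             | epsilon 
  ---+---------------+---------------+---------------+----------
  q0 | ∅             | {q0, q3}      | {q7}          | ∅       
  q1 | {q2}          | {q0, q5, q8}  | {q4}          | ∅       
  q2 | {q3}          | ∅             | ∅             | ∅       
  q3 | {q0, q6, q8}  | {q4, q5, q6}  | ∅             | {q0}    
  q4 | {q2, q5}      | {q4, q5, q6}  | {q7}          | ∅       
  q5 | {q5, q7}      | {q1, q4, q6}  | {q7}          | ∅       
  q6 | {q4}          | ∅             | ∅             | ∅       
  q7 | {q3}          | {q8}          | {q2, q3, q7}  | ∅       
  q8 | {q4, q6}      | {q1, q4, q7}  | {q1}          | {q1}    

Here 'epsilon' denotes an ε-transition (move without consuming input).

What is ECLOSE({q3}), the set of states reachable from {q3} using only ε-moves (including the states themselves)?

Begin with {q3}.
ε-move q3 → q0; add q0.

{q0, q3}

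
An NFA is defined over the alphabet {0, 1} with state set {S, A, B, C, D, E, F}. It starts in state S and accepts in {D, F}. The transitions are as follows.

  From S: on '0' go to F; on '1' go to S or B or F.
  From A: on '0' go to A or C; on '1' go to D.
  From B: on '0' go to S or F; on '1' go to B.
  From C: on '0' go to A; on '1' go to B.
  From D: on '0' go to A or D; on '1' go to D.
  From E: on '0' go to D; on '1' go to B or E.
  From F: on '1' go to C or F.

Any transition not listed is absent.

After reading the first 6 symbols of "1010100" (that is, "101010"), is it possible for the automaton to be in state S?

Yes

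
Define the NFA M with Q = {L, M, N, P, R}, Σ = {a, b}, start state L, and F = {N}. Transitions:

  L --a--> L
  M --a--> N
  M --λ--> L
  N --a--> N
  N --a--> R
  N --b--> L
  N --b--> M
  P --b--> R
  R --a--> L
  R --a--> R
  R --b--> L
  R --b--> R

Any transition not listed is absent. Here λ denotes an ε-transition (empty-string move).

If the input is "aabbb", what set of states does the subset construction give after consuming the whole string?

Start in {L}.
Read 'a': L→{L}; now {L}.
Read 'a': L→{L}; now {L}.
Read 'b': L→∅; now ∅.
The set is empty and remains empty for the remaining 2 symbols.

∅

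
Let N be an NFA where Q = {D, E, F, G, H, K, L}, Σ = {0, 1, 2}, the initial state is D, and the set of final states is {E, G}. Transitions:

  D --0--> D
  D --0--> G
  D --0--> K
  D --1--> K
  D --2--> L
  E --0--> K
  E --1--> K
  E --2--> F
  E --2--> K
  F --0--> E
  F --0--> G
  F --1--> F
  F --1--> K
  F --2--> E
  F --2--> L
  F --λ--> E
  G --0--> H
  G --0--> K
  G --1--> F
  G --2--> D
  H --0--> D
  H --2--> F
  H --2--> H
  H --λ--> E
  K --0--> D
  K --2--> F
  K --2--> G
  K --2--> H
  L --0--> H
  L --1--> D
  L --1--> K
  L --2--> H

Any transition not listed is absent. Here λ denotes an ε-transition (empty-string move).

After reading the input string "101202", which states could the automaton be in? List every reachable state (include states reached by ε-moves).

{D, E, F, G, H, K, L}

Start in {D}.
Read '1': D→{K}; now {K}.
Read '0': K→{D}; now {D}.
Read '1': D→{K}; now {K}.
Read '2': K→{F, G, H}; union {F, G, H}; ε-closure = {E, F, G, H}.
Read '0': E→{K}, F→{E, G}, G→{H, K}, H→{D}; now {D, E, G, H, K}.
Read '2': D→{L}, E→{F, K}, G→{D}, H→{F, H}, K→{F, G, H}; union {D, F, G, H, K, L}; ε-closure = {D, E, F, G, H, K, L}.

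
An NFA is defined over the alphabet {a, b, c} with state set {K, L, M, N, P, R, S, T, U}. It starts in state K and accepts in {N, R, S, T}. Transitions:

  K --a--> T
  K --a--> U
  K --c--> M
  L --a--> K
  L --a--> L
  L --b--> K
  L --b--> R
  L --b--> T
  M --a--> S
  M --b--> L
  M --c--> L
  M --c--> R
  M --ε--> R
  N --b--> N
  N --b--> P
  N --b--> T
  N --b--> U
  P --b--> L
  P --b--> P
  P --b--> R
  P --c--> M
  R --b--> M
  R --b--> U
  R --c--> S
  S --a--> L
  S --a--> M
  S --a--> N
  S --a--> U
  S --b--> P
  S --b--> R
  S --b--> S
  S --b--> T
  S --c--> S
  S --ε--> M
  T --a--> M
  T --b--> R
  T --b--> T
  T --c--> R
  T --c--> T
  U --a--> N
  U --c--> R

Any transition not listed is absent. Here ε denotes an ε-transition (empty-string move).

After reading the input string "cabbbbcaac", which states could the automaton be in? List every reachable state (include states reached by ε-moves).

Start in {K}.
Read 'c': {K} → {M, R}.
Read 'a': {M, R} → {M, R, S}.
Read 'b': {M, R, S} → {L, M, P, R, S, T, U}.
Read 'b': {L, M, P, R, S, T, U} → {K, L, M, P, R, S, T, U}.
Read 'b': {K, L, M, P, R, S, T, U} → {K, L, M, P, R, S, T, U}.
Read 'b': {K, L, M, P, R, S, T, U} → {K, L, M, P, R, S, T, U}.
Read 'c': {K, L, M, P, R, S, T, U} → {L, M, R, S, T}.
Read 'a': {L, M, R, S, T} → {K, L, M, N, R, S, U}.
Read 'a': {K, L, M, N, R, S, U} → {K, L, M, N, R, S, T, U}.
Read 'c': {K, L, M, N, R, S, T, U} → {L, M, R, S, T}.

{L, M, R, S, T}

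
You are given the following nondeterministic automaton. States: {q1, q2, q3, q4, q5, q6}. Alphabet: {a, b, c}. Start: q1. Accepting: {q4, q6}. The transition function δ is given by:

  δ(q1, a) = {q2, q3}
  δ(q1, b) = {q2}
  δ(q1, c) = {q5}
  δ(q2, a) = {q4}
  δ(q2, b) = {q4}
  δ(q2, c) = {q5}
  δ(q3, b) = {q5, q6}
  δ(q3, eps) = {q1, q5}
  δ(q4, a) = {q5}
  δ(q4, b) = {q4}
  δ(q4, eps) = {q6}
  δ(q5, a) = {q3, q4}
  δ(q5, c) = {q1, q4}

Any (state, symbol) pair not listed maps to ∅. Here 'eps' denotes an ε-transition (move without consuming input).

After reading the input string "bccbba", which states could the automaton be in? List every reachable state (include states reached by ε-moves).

{q5}

Start in {q1}.
Read 'b': q1→{q2}; now {q2}.
Read 'c': q2→{q5}; now {q5}.
Read 'c': q5→{q1, q4}; union {q1, q4}; ε-closure = {q1, q4, q6}.
Read 'b': q1→{q2}, q4→{q4}, q6→∅; union {q2, q4}; ε-closure = {q2, q4, q6}.
Read 'b': q2→{q4}, q4→{q4}, q6→∅; union {q4}; ε-closure = {q4, q6}.
Read 'a': q4→{q5}, q6→∅; now {q5}.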